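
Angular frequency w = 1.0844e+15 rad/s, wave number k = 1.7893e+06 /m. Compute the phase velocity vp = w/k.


vp = w / k
= 1.0844e+15 / 1.7893e+06
= 6.0605e+08 m/s

6.0605e+08


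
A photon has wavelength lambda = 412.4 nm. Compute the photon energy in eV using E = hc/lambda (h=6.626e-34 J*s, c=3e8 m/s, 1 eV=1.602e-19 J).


E = hc / lambda
= (6.626e-34)(3e8) / (412.4e-9)
= 1.9878e-25 / 4.1240e-07
= 4.8201e-19 J
Converting to eV: 4.8201e-19 / 1.602e-19
= 3.0088 eV

3.0088


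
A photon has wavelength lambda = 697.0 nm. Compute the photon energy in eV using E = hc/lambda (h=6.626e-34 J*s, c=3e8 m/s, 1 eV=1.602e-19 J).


E = hc / lambda
= (6.626e-34)(3e8) / (697.0e-9)
= 1.9878e-25 / 6.9700e-07
= 2.8519e-19 J
Converting to eV: 2.8519e-19 / 1.602e-19
= 1.7802 eV

1.7802


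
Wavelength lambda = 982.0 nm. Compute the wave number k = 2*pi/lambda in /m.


k = 2 * pi / lambda
= 6.2832 / (982.0e-9)
= 6.2832 / 9.8200e-07
= 6.3984e+06 /m

6.3984e+06


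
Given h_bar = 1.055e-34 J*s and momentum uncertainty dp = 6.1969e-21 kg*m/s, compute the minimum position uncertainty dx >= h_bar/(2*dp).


dx = h_bar / (2 * dp)
= 1.055e-34 / (2 * 6.1969e-21)
= 1.055e-34 / 1.2394e-20
= 8.5123e-15 m

8.5123e-15


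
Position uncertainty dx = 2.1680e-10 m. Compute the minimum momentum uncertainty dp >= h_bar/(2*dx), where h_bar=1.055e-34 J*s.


dp = h_bar / (2 * dx)
= 1.055e-34 / (2 * 2.1680e-10)
= 1.055e-34 / 4.3360e-10
= 2.4331e-25 kg*m/s

2.4331e-25


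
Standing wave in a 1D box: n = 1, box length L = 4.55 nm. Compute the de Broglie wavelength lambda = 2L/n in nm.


lambda = 2L / n
= 2 * 4.55 / 1
= 9.1 / 1
= 9.1 nm

9.1


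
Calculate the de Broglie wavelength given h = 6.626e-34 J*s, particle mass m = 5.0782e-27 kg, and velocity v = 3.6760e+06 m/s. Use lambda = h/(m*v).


lambda = h / (m * v)
= 6.626e-34 / (5.0782e-27 * 3.6760e+06)
= 6.626e-34 / 1.8667e-20
= 3.5495e-14 m

3.5495e-14


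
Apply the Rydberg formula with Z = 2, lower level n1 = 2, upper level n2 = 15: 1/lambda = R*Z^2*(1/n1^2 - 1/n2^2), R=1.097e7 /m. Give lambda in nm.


1/lambda = R * Z^2 * (1/n1^2 - 1/n2^2)
= 1.097e7 * 2^2 * (1/2^2 - 1/15^2)
= 1.097e7 * 4 * (0.25 - 0.004444)
= 1.0775e+07 /m
lambda = 1 / 1.0775e+07
= 92.8076 nm

92.8076


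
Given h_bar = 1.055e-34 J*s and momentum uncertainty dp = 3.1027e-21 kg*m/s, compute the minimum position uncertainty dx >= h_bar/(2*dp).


dx = h_bar / (2 * dp)
= 1.055e-34 / (2 * 3.1027e-21)
= 1.055e-34 / 6.2054e-21
= 1.7001e-14 m

1.7001e-14


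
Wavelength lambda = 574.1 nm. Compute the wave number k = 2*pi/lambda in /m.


k = 2 * pi / lambda
= 6.2832 / (574.1e-9)
= 6.2832 / 5.7410e-07
= 1.0944e+07 /m

1.0944e+07


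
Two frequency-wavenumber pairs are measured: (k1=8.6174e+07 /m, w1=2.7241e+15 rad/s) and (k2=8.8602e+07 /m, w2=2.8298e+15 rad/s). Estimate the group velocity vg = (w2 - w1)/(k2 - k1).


vg = (w2 - w1) / (k2 - k1)
= (2.8298e+15 - 2.7241e+15) / (8.8602e+07 - 8.6174e+07)
= 1.0570e+14 / 2.4280e+06
= 4.3534e+07 m/s

4.3534e+07


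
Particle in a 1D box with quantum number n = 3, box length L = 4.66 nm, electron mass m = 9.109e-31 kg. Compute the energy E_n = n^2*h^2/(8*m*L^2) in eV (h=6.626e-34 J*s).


E = n^2 * h^2 / (8 * m * L^2)
= 3^2 * (6.626e-34)^2 / (8 * 9.109e-31 * (4.66e-9)^2)
= 9 * 4.3904e-67 / (8 * 9.109e-31 * 2.1716e-17)
= 2.4970e-20 J
= 0.1559 eV

0.1559


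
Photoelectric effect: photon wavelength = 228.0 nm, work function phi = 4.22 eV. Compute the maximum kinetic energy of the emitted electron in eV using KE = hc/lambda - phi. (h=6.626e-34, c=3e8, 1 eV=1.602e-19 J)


E_photon = hc / lambda
= (6.626e-34)(3e8) / (228.0e-9)
= 8.7184e-19 J
= 5.4422 eV
KE = E_photon - phi
= 5.4422 - 4.22
= 1.2222 eV

1.2222


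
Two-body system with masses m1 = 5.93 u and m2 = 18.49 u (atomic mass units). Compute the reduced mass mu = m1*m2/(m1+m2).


mu = m1 * m2 / (m1 + m2)
= 5.93 * 18.49 / (5.93 + 18.49)
= 109.6457 / 24.42
= 4.49 u

4.49


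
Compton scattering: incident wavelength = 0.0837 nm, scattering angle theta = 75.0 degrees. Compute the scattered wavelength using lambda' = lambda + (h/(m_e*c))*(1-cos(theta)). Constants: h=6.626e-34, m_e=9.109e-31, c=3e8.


Compton wavelength: h/(m_e*c) = 2.4247e-12 m
d_lambda = 2.4247e-12 * (1 - cos(75.0 deg))
= 2.4247e-12 * 0.741181
= 1.7971e-12 m = 0.001797 nm
lambda' = 0.0837 + 0.001797
= 0.085497 nm

0.085497


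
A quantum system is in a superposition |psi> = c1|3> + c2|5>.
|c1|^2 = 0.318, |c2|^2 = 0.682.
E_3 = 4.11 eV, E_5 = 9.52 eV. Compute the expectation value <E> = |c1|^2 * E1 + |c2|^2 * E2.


<E> = |c1|^2 * E1 + |c2|^2 * E2
= 0.318 * 4.11 + 0.682 * 9.52
= 1.307 + 6.4926
= 7.7996 eV

7.7996


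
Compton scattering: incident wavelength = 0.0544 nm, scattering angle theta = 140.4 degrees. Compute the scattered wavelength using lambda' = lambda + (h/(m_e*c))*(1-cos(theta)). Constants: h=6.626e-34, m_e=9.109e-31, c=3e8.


Compton wavelength: h/(m_e*c) = 2.4247e-12 m
d_lambda = 2.4247e-12 * (1 - cos(140.4 deg))
= 2.4247e-12 * 1.770513
= 4.2930e-12 m = 0.004293 nm
lambda' = 0.0544 + 0.004293
= 0.058693 nm

0.058693


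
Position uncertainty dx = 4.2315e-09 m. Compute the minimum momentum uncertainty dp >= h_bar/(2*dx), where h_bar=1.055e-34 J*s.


dp = h_bar / (2 * dx)
= 1.055e-34 / (2 * 4.2315e-09)
= 1.055e-34 / 8.4630e-09
= 1.2466e-26 kg*m/s

1.2466e-26


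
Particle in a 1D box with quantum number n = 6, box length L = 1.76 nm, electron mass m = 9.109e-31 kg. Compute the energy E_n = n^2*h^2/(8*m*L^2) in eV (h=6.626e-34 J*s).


E = n^2 * h^2 / (8 * m * L^2)
= 6^2 * (6.626e-34)^2 / (8 * 9.109e-31 * (1.76e-9)^2)
= 36 * 4.3904e-67 / (8 * 9.109e-31 * 3.0976e-18)
= 7.0020e-19 J
= 4.3708 eV

4.3708


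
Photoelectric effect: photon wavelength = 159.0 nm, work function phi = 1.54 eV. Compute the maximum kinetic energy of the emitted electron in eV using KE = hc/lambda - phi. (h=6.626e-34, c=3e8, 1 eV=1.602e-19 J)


E_photon = hc / lambda
= (6.626e-34)(3e8) / (159.0e-9)
= 1.2502e-18 J
= 7.8039 eV
KE = E_photon - phi
= 7.8039 - 1.54
= 6.2639 eV

6.2639


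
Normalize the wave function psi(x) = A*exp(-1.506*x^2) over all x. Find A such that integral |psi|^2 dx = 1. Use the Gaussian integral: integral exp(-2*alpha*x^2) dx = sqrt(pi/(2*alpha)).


integral |psi|^2 dx = A^2 * sqrt(pi/(2*alpha)) = 1
A^2 = sqrt(2*alpha/pi)
= sqrt(2 * 1.506 / pi)
= 0.979157
A = sqrt(0.979157)
= 0.9895

0.9895


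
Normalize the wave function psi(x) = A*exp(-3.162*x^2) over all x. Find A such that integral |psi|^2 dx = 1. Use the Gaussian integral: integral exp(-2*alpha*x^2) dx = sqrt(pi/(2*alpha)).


integral |psi|^2 dx = A^2 * sqrt(pi/(2*alpha)) = 1
A^2 = sqrt(2*alpha/pi)
= sqrt(2 * 3.162 / pi)
= 1.418799
A = sqrt(1.418799)
= 1.1911

1.1911


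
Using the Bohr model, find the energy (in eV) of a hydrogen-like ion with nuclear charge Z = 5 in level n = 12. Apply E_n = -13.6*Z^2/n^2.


E_n = -13.6 * Z^2 / n^2
= -13.6 * 5^2 / 12^2
= -13.6 * 25 / 144
= -2.3611 eV

-2.3611


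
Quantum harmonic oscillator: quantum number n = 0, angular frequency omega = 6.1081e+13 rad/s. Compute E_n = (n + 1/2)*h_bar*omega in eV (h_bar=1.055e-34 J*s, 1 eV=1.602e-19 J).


E = (n + 1/2) * h_bar * omega
= (0 + 0.5) * 1.055e-34 * 6.1081e+13
= 0.5 * 6.4440e-21
= 3.2220e-21 J
= 0.0201 eV

0.0201


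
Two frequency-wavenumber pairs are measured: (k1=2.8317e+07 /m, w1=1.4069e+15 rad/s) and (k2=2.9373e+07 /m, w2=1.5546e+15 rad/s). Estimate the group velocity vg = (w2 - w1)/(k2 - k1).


vg = (w2 - w1) / (k2 - k1)
= (1.5546e+15 - 1.4069e+15) / (2.9373e+07 - 2.8317e+07)
= 1.4770e+14 / 1.0560e+06
= 1.3987e+08 m/s

1.3987e+08


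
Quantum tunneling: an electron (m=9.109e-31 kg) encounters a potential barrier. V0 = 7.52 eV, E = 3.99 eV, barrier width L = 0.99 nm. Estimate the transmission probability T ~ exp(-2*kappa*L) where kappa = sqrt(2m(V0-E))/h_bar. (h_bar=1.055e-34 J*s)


V0 - E = 3.53 eV = 5.6551e-19 J
kappa = sqrt(2 * m * (V0-E)) / h_bar
= sqrt(2 * 9.109e-31 * 5.6551e-19) / 1.055e-34
= 9.6209e+09 /m
2*kappa*L = 2 * 9.6209e+09 * 0.99e-9
= 19.0494
T = exp(-19.0494) = 5.332653e-09

5.332653e-09


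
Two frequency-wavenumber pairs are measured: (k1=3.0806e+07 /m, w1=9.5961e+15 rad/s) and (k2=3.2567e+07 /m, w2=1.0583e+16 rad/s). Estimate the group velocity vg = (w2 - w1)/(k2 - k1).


vg = (w2 - w1) / (k2 - k1)
= (1.0583e+16 - 9.5961e+15) / (3.2567e+07 - 3.0806e+07)
= 9.8690e+14 / 1.7610e+06
= 5.6042e+08 m/s

5.6042e+08


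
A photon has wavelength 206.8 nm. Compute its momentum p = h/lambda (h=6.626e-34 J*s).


p = h / lambda
= 6.626e-34 / (206.8e-9)
= 6.626e-34 / 2.0680e-07
= 3.2041e-27 kg*m/s

3.2041e-27


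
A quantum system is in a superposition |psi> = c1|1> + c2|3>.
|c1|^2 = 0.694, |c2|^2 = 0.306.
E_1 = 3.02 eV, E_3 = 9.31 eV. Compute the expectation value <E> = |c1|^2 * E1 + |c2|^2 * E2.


<E> = |c1|^2 * E1 + |c2|^2 * E2
= 0.694 * 3.02 + 0.306 * 9.31
= 2.0959 + 2.8489
= 4.9447 eV

4.9447


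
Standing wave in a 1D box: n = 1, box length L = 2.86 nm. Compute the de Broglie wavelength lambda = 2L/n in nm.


lambda = 2L / n
= 2 * 2.86 / 1
= 5.72 / 1
= 5.72 nm

5.72


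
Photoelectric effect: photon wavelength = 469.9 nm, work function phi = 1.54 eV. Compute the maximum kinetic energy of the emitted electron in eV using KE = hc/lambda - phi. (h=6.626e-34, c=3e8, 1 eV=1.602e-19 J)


E_photon = hc / lambda
= (6.626e-34)(3e8) / (469.9e-9)
= 4.2303e-19 J
= 2.6406 eV
KE = E_photon - phi
= 2.6406 - 1.54
= 1.1006 eV

1.1006


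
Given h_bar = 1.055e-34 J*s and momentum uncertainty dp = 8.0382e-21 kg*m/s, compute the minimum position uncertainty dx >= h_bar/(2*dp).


dx = h_bar / (2 * dp)
= 1.055e-34 / (2 * 8.0382e-21)
= 1.055e-34 / 1.6076e-20
= 6.5624e-15 m

6.5624e-15


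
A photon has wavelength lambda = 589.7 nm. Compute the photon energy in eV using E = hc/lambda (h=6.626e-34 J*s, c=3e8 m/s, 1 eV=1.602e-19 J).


E = hc / lambda
= (6.626e-34)(3e8) / (589.7e-9)
= 1.9878e-25 / 5.8970e-07
= 3.3709e-19 J
Converting to eV: 3.3709e-19 / 1.602e-19
= 2.1042 eV

2.1042


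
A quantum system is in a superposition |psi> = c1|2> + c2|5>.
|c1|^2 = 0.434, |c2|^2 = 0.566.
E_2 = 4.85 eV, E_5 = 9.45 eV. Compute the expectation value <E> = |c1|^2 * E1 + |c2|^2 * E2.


<E> = |c1|^2 * E1 + |c2|^2 * E2
= 0.434 * 4.85 + 0.566 * 9.45
= 2.1049 + 5.3487
= 7.4536 eV

7.4536


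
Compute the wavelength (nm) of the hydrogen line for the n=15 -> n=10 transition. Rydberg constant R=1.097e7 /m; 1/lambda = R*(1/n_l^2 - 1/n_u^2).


1/lambda = R * (1/n_l^2 - 1/n_u^2)
= 1.097e7 * (1/10^2 - 1/15^2)
= 1.097e7 * (0.01 - 0.004444)
= 1.097e7 * 0.005556
= 6.0944e+04 /m
lambda = 1 / 6.0944e+04 = 16408.3865 nm

16408.3865


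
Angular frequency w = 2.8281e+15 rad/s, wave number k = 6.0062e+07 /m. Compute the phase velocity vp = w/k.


vp = w / k
= 2.8281e+15 / 6.0062e+07
= 4.7086e+07 m/s

4.7086e+07


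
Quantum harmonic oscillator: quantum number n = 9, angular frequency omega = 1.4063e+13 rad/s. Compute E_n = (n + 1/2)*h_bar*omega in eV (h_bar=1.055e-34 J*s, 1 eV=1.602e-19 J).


E = (n + 1/2) * h_bar * omega
= (9 + 0.5) * 1.055e-34 * 1.4063e+13
= 9.5 * 1.4836e-21
= 1.4095e-20 J
= 0.088 eV

0.088


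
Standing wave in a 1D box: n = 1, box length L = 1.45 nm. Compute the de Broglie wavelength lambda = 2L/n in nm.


lambda = 2L / n
= 2 * 1.45 / 1
= 2.9 / 1
= 2.9 nm

2.9


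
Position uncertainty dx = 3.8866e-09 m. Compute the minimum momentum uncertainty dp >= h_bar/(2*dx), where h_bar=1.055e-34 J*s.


dp = h_bar / (2 * dx)
= 1.055e-34 / (2 * 3.8866e-09)
= 1.055e-34 / 7.7732e-09
= 1.3572e-26 kg*m/s

1.3572e-26


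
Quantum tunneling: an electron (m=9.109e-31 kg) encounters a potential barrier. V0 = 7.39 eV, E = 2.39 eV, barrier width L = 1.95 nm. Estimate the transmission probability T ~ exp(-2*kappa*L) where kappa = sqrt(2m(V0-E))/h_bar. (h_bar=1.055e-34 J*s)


V0 - E = 5.0 eV = 8.0100e-19 J
kappa = sqrt(2 * m * (V0-E)) / h_bar
= sqrt(2 * 9.109e-31 * 8.0100e-19) / 1.055e-34
= 1.1450e+10 /m
2*kappa*L = 2 * 1.1450e+10 * 1.95e-9
= 44.6559
T = exp(-44.6559) = 4.038250e-20

4.038250e-20


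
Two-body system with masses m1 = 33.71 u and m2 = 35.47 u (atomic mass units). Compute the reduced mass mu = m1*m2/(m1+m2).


mu = m1 * m2 / (m1 + m2)
= 33.71 * 35.47 / (33.71 + 35.47)
= 1195.6937 / 69.18
= 17.2838 u

17.2838


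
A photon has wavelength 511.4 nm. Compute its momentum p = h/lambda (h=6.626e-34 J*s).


p = h / lambda
= 6.626e-34 / (511.4e-9)
= 6.626e-34 / 5.1140e-07
= 1.2957e-27 kg*m/s

1.2957e-27


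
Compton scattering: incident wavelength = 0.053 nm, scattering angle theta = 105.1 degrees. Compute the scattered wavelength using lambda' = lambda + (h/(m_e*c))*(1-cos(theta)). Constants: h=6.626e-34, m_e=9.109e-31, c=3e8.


Compton wavelength: h/(m_e*c) = 2.4247e-12 m
d_lambda = 2.4247e-12 * (1 - cos(105.1 deg))
= 2.4247e-12 * 1.260505
= 3.0564e-12 m = 0.003056 nm
lambda' = 0.053 + 0.003056
= 0.056056 nm

0.056056


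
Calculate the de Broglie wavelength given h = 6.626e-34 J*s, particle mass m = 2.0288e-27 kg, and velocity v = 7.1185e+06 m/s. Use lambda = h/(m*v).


lambda = h / (m * v)
= 6.626e-34 / (2.0288e-27 * 7.1185e+06)
= 6.626e-34 / 1.4442e-20
= 4.5880e-14 m

4.5880e-14


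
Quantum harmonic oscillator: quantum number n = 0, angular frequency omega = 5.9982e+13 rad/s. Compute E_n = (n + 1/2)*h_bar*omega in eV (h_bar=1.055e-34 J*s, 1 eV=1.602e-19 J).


E = (n + 1/2) * h_bar * omega
= (0 + 0.5) * 1.055e-34 * 5.9982e+13
= 0.5 * 6.3281e-21
= 3.1641e-21 J
= 0.0198 eV

0.0198


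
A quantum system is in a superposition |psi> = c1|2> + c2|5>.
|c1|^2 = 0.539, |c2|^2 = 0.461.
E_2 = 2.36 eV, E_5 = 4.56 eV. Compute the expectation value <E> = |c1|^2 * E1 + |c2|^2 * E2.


<E> = |c1|^2 * E1 + |c2|^2 * E2
= 0.539 * 2.36 + 0.461 * 4.56
= 1.272 + 2.1022
= 3.3742 eV

3.3742


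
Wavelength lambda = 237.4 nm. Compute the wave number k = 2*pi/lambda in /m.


k = 2 * pi / lambda
= 6.2832 / (237.4e-9)
= 6.2832 / 2.3740e-07
= 2.6467e+07 /m

2.6467e+07


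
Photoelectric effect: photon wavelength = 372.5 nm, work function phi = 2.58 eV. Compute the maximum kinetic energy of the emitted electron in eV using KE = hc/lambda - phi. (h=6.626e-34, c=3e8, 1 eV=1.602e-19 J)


E_photon = hc / lambda
= (6.626e-34)(3e8) / (372.5e-9)
= 5.3364e-19 J
= 3.3311 eV
KE = E_photon - phi
= 3.3311 - 2.58
= 0.7511 eV

0.7511


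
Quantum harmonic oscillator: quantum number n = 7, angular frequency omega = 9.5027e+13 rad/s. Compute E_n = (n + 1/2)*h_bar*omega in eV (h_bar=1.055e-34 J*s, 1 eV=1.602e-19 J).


E = (n + 1/2) * h_bar * omega
= (7 + 0.5) * 1.055e-34 * 9.5027e+13
= 7.5 * 1.0025e-20
= 7.5190e-20 J
= 0.4694 eV

0.4694


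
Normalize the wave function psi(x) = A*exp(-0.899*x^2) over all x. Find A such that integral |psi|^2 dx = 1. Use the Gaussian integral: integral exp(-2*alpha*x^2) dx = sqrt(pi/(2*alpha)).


integral |psi|^2 dx = A^2 * sqrt(pi/(2*alpha)) = 1
A^2 = sqrt(2*alpha/pi)
= sqrt(2 * 0.899 / pi)
= 0.756519
A = sqrt(0.756519)
= 0.8698

0.8698


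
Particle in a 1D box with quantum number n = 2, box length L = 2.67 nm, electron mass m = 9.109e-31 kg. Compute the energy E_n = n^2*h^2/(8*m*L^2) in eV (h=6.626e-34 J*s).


E = n^2 * h^2 / (8 * m * L^2)
= 2^2 * (6.626e-34)^2 / (8 * 9.109e-31 * (2.67e-9)^2)
= 4 * 4.3904e-67 / (8 * 9.109e-31 * 7.1289e-18)
= 3.3805e-20 J
= 0.211 eV

0.211


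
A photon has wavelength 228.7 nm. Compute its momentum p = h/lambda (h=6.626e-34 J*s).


p = h / lambda
= 6.626e-34 / (228.7e-9)
= 6.626e-34 / 2.2870e-07
= 2.8972e-27 kg*m/s

2.8972e-27


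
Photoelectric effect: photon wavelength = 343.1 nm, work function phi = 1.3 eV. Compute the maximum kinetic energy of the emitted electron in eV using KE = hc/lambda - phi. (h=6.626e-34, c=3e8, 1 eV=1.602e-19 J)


E_photon = hc / lambda
= (6.626e-34)(3e8) / (343.1e-9)
= 5.7936e-19 J
= 3.6165 eV
KE = E_photon - phi
= 3.6165 - 1.3
= 2.3165 eV

2.3165


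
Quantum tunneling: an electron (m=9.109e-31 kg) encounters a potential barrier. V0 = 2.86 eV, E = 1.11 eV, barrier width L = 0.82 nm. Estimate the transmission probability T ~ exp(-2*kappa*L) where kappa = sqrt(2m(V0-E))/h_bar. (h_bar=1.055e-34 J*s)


V0 - E = 1.75 eV = 2.8035e-19 J
kappa = sqrt(2 * m * (V0-E)) / h_bar
= sqrt(2 * 9.109e-31 * 2.8035e-19) / 1.055e-34
= 6.7740e+09 /m
2*kappa*L = 2 * 6.7740e+09 * 0.82e-9
= 11.1094
T = exp(-11.1094) = 1.497039e-05

1.497039e-05


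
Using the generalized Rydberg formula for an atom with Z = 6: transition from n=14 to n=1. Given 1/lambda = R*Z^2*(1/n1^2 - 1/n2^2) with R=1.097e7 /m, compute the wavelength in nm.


1/lambda = R * Z^2 * (1/n1^2 - 1/n2^2)
= 1.097e7 * 6^2 * (1/1^2 - 1/14^2)
= 1.097e7 * 36 * (1.0 - 0.005102)
= 3.9291e+08 /m
lambda = 1 / 3.9291e+08
= 2.5451 nm

2.5451


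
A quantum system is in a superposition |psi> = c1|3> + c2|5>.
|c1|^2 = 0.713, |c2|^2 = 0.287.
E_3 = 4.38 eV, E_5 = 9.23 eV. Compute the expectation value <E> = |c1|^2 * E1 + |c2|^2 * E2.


<E> = |c1|^2 * E1 + |c2|^2 * E2
= 0.713 * 4.38 + 0.287 * 9.23
= 3.1229 + 2.649
= 5.772 eV

5.772


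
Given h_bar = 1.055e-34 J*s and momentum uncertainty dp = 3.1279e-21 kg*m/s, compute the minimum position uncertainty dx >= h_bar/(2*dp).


dx = h_bar / (2 * dp)
= 1.055e-34 / (2 * 3.1279e-21)
= 1.055e-34 / 6.2558e-21
= 1.6864e-14 m

1.6864e-14


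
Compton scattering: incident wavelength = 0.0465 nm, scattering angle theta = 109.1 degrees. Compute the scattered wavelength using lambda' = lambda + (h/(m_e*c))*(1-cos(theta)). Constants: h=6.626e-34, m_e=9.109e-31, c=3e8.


Compton wavelength: h/(m_e*c) = 2.4247e-12 m
d_lambda = 2.4247e-12 * (1 - cos(109.1 deg))
= 2.4247e-12 * 1.327218
= 3.2181e-12 m = 0.003218 nm
lambda' = 0.0465 + 0.003218
= 0.049718 nm

0.049718


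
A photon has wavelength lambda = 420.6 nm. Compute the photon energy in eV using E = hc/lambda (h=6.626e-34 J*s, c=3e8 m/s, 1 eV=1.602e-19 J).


E = hc / lambda
= (6.626e-34)(3e8) / (420.6e-9)
= 1.9878e-25 / 4.2060e-07
= 4.7261e-19 J
Converting to eV: 4.7261e-19 / 1.602e-19
= 2.9501 eV

2.9501


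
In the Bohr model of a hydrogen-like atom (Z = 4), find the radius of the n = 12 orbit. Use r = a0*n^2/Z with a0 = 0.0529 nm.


r = a0 * n^2 / Z
= 0.0529 * 12^2 / 4
= 0.0529 * 144 / 4
= 1.9044 nm

1.9044


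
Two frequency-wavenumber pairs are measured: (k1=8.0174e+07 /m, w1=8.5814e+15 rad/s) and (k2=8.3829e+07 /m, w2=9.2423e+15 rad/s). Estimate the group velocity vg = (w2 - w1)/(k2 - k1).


vg = (w2 - w1) / (k2 - k1)
= (9.2423e+15 - 8.5814e+15) / (8.3829e+07 - 8.0174e+07)
= 6.6090e+14 / 3.6550e+06
= 1.8082e+08 m/s

1.8082e+08


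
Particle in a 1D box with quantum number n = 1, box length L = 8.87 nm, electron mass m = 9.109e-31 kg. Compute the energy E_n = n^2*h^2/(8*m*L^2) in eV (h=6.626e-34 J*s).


E = n^2 * h^2 / (8 * m * L^2)
= 1^2 * (6.626e-34)^2 / (8 * 9.109e-31 * (8.87e-9)^2)
= 1 * 4.3904e-67 / (8 * 9.109e-31 * 7.8677e-17)
= 7.6576e-22 J
= 0.0048 eV

0.0048


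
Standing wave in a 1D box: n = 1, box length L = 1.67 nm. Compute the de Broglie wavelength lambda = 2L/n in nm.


lambda = 2L / n
= 2 * 1.67 / 1
= 3.34 / 1
= 3.34 nm

3.34


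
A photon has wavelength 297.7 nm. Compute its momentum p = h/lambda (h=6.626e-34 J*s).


p = h / lambda
= 6.626e-34 / (297.7e-9)
= 6.626e-34 / 2.9770e-07
= 2.2257e-27 kg*m/s

2.2257e-27


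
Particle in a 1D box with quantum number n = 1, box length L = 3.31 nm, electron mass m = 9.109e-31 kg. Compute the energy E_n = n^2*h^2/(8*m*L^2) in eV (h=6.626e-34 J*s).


E = n^2 * h^2 / (8 * m * L^2)
= 1^2 * (6.626e-34)^2 / (8 * 9.109e-31 * (3.31e-9)^2)
= 1 * 4.3904e-67 / (8 * 9.109e-31 * 1.0956e-17)
= 5.4990e-21 J
= 0.0343 eV

0.0343


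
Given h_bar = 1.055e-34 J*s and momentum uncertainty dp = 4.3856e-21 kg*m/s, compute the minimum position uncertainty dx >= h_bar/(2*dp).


dx = h_bar / (2 * dp)
= 1.055e-34 / (2 * 4.3856e-21)
= 1.055e-34 / 8.7712e-21
= 1.2028e-14 m

1.2028e-14


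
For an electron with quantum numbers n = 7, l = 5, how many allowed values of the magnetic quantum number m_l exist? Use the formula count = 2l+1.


m_l ranges from -l to +l in integer steps
So m_l goes from -5 to +5
Count = 2l + 1 = 2*5 + 1
= 11

11


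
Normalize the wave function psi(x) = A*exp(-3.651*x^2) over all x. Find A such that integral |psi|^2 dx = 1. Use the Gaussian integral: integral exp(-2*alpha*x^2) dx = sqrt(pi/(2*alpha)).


integral |psi|^2 dx = A^2 * sqrt(pi/(2*alpha)) = 1
A^2 = sqrt(2*alpha/pi)
= sqrt(2 * 3.651 / pi)
= 1.524565
A = sqrt(1.524565)
= 1.2347

1.2347


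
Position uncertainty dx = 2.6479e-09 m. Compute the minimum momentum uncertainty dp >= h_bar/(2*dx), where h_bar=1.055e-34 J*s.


dp = h_bar / (2 * dx)
= 1.055e-34 / (2 * 2.6479e-09)
= 1.055e-34 / 5.2958e-09
= 1.9921e-26 kg*m/s

1.9921e-26


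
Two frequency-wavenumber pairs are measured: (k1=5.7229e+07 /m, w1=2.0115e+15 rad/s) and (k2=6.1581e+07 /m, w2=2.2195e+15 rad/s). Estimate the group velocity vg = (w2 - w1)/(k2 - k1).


vg = (w2 - w1) / (k2 - k1)
= (2.2195e+15 - 2.0115e+15) / (6.1581e+07 - 5.7229e+07)
= 2.0800e+14 / 4.3520e+06
= 4.7794e+07 m/s

4.7794e+07


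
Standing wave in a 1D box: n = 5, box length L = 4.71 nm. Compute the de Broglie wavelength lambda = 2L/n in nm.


lambda = 2L / n
= 2 * 4.71 / 5
= 9.42 / 5
= 1.884 nm

1.884


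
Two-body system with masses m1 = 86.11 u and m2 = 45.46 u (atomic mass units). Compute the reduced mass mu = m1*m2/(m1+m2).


mu = m1 * m2 / (m1 + m2)
= 86.11 * 45.46 / (86.11 + 45.46)
= 3914.5606 / 131.57
= 29.7527 u

29.7527


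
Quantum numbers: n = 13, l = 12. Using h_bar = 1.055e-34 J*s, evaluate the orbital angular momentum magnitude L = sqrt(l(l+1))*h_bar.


L = sqrt(l*(l+1)) * h_bar
= sqrt(12 * 13) * 1.055e-34
= sqrt(156) * 1.055e-34
= 12.49 * 1.055e-34
= 1.3177e-33 J*s

1.3177e-33


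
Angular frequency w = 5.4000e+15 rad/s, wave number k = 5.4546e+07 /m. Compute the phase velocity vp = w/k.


vp = w / k
= 5.4000e+15 / 5.4546e+07
= 9.8999e+07 m/s

9.8999e+07


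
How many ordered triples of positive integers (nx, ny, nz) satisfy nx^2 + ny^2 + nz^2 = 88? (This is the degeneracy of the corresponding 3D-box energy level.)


Enumerate all (nx, ny, nz) with nx^2 + ny^2 + nz^2 = 88:
(4,6,6)
(6,4,6)
(6,6,4)
Total degeneracy = 3

3


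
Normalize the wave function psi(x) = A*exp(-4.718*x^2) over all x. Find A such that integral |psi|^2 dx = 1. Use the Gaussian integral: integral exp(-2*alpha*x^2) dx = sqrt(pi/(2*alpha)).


integral |psi|^2 dx = A^2 * sqrt(pi/(2*alpha)) = 1
A^2 = sqrt(2*alpha/pi)
= sqrt(2 * 4.718 / pi)
= 1.733082
A = sqrt(1.733082)
= 1.3165

1.3165


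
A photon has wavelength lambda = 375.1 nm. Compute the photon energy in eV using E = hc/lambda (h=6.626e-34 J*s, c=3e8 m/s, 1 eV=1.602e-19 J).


E = hc / lambda
= (6.626e-34)(3e8) / (375.1e-9)
= 1.9878e-25 / 3.7510e-07
= 5.2994e-19 J
Converting to eV: 5.2994e-19 / 1.602e-19
= 3.308 eV

3.308


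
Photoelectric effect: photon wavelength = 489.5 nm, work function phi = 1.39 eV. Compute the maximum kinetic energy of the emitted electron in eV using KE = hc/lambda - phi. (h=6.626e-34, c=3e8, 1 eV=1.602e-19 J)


E_photon = hc / lambda
= (6.626e-34)(3e8) / (489.5e-9)
= 4.0609e-19 J
= 2.5349 eV
KE = E_photon - phi
= 2.5349 - 1.39
= 1.1449 eV

1.1449


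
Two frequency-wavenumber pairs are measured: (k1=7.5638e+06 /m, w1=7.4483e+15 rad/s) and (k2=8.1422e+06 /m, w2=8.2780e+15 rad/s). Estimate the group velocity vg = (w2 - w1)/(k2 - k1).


vg = (w2 - w1) / (k2 - k1)
= (8.2780e+15 - 7.4483e+15) / (8.1422e+06 - 7.5638e+06)
= 8.2970e+14 / 5.7840e+05
= 1.4345e+09 m/s

1.4345e+09


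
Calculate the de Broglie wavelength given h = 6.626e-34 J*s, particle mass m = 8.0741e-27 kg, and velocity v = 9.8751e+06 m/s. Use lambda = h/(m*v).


lambda = h / (m * v)
= 6.626e-34 / (8.0741e-27 * 9.8751e+06)
= 6.626e-34 / 7.9733e-20
= 8.3103e-15 m

8.3103e-15


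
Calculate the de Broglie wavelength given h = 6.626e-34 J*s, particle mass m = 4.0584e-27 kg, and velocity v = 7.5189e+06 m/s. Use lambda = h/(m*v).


lambda = h / (m * v)
= 6.626e-34 / (4.0584e-27 * 7.5189e+06)
= 6.626e-34 / 3.0515e-20
= 2.1714e-14 m

2.1714e-14


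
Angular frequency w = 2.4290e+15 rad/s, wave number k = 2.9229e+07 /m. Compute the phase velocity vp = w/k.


vp = w / k
= 2.4290e+15 / 2.9229e+07
= 8.3102e+07 m/s

8.3102e+07


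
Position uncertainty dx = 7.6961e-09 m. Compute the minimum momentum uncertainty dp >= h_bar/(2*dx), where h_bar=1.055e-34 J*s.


dp = h_bar / (2 * dx)
= 1.055e-34 / (2 * 7.6961e-09)
= 1.055e-34 / 1.5392e-08
= 6.8541e-27 kg*m/s

6.8541e-27


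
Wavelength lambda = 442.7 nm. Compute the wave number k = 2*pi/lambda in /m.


k = 2 * pi / lambda
= 6.2832 / (442.7e-9)
= 6.2832 / 4.4270e-07
= 1.4193e+07 /m

1.4193e+07


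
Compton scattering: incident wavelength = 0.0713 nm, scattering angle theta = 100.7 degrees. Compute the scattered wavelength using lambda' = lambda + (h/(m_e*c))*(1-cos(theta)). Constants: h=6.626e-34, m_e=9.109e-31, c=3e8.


Compton wavelength: h/(m_e*c) = 2.4247e-12 m
d_lambda = 2.4247e-12 * (1 - cos(100.7 deg))
= 2.4247e-12 * 1.185667
= 2.8749e-12 m = 0.002875 nm
lambda' = 0.0713 + 0.002875
= 0.074175 nm

0.074175


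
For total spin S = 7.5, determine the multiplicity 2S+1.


Spin multiplicity = 2S + 1
= 2 * 7.5 + 1
= 15.0 + 1
= 16

16


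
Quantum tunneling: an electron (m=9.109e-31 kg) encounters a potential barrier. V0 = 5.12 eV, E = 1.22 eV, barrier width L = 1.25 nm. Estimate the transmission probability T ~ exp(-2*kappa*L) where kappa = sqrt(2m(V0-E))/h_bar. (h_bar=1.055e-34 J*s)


V0 - E = 3.9 eV = 6.2478e-19 J
kappa = sqrt(2 * m * (V0-E)) / h_bar
= sqrt(2 * 9.109e-31 * 6.2478e-19) / 1.055e-34
= 1.0113e+10 /m
2*kappa*L = 2 * 1.0113e+10 * 1.25e-9
= 25.2814
T = exp(-25.2814) = 1.048139e-11

1.048139e-11


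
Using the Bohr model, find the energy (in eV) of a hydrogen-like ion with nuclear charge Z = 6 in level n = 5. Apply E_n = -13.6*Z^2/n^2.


E_n = -13.6 * Z^2 / n^2
= -13.6 * 6^2 / 5^2
= -13.6 * 36 / 25
= -19.584 eV

-19.584


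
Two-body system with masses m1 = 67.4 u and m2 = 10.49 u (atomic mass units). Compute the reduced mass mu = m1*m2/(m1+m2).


mu = m1 * m2 / (m1 + m2)
= 67.4 * 10.49 / (67.4 + 10.49)
= 707.026 / 77.89
= 9.0772 u

9.0772


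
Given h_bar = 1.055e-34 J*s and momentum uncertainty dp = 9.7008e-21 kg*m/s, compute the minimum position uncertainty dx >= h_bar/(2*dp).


dx = h_bar / (2 * dp)
= 1.055e-34 / (2 * 9.7008e-21)
= 1.055e-34 / 1.9402e-20
= 5.4377e-15 m

5.4377e-15


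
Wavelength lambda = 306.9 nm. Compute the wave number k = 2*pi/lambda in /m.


k = 2 * pi / lambda
= 6.2832 / (306.9e-9)
= 6.2832 / 3.0690e-07
= 2.0473e+07 /m

2.0473e+07


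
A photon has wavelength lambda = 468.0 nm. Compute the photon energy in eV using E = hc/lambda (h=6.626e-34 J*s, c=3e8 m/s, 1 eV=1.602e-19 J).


E = hc / lambda
= (6.626e-34)(3e8) / (468.0e-9)
= 1.9878e-25 / 4.6800e-07
= 4.2474e-19 J
Converting to eV: 4.2474e-19 / 1.602e-19
= 2.6513 eV

2.6513


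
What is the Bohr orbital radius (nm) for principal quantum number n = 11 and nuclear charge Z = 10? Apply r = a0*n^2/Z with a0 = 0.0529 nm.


r = a0 * n^2 / Z
= 0.0529 * 11^2 / 10
= 0.0529 * 121 / 10
= 0.6401 nm

0.6401


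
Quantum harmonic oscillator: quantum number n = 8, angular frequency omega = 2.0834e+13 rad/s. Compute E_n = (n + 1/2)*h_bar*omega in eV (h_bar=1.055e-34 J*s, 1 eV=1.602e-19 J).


E = (n + 1/2) * h_bar * omega
= (8 + 0.5) * 1.055e-34 * 2.0834e+13
= 8.5 * 2.1980e-21
= 1.8683e-20 J
= 0.1166 eV

0.1166


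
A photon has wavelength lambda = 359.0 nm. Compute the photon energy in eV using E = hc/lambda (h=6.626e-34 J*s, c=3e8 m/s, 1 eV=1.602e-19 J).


E = hc / lambda
= (6.626e-34)(3e8) / (359.0e-9)
= 1.9878e-25 / 3.5900e-07
= 5.5370e-19 J
Converting to eV: 5.5370e-19 / 1.602e-19
= 3.4563 eV

3.4563


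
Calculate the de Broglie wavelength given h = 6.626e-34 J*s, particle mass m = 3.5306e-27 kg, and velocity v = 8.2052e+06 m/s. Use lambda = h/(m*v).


lambda = h / (m * v)
= 6.626e-34 / (3.5306e-27 * 8.2052e+06)
= 6.626e-34 / 2.8969e-20
= 2.2873e-14 m

2.2873e-14


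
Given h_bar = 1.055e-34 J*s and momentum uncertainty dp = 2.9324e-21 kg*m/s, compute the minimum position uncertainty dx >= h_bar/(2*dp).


dx = h_bar / (2 * dp)
= 1.055e-34 / (2 * 2.9324e-21)
= 1.055e-34 / 5.8648e-21
= 1.7989e-14 m

1.7989e-14


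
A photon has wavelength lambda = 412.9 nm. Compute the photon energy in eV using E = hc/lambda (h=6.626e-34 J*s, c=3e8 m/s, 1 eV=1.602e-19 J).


E = hc / lambda
= (6.626e-34)(3e8) / (412.9e-9)
= 1.9878e-25 / 4.1290e-07
= 4.8142e-19 J
Converting to eV: 4.8142e-19 / 1.602e-19
= 3.0051 eV

3.0051


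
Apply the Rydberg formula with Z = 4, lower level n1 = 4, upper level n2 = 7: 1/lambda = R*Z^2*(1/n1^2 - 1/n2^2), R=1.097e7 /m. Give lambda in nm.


1/lambda = R * Z^2 * (1/n1^2 - 1/n2^2)
= 1.097e7 * 4^2 * (1/4^2 - 1/7^2)
= 1.097e7 * 16 * (0.0625 - 0.020408)
= 7.3880e+06 /m
lambda = 1 / 7.3880e+06
= 135.3554 nm

135.3554


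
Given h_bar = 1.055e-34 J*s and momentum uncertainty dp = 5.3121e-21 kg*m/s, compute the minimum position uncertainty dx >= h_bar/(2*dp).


dx = h_bar / (2 * dp)
= 1.055e-34 / (2 * 5.3121e-21)
= 1.055e-34 / 1.0624e-20
= 9.9302e-15 m

9.9302e-15


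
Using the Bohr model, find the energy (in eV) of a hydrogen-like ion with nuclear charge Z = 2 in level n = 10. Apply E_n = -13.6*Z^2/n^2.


E_n = -13.6 * Z^2 / n^2
= -13.6 * 2^2 / 10^2
= -13.6 * 4 / 100
= -0.544 eV

-0.544


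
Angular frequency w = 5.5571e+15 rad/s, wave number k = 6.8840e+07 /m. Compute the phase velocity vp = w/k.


vp = w / k
= 5.5571e+15 / 6.8840e+07
= 8.0725e+07 m/s

8.0725e+07


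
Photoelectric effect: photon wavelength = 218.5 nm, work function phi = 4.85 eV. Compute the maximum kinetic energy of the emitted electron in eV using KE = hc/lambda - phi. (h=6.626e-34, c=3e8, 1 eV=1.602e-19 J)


E_photon = hc / lambda
= (6.626e-34)(3e8) / (218.5e-9)
= 9.0975e-19 J
= 5.6788 eV
KE = E_photon - phi
= 5.6788 - 4.85
= 0.8288 eV

0.8288


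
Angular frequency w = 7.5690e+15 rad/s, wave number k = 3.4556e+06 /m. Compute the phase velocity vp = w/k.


vp = w / k
= 7.5690e+15 / 3.4556e+06
= 2.1904e+09 m/s

2.1904e+09


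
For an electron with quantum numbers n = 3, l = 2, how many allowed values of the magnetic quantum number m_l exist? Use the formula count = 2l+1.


m_l ranges from -l to +l in integer steps
So m_l goes from -2 to +2
Count = 2l + 1 = 2*2 + 1
= 5

5


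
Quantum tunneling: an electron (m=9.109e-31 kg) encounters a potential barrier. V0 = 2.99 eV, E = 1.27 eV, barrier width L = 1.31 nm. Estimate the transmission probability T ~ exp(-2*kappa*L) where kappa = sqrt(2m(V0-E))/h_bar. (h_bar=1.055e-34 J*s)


V0 - E = 1.72 eV = 2.7554e-19 J
kappa = sqrt(2 * m * (V0-E)) / h_bar
= sqrt(2 * 9.109e-31 * 2.7554e-19) / 1.055e-34
= 6.7157e+09 /m
2*kappa*L = 2 * 6.7157e+09 * 1.31e-9
= 17.5952
T = exp(-17.5952) = 2.282936e-08

2.282936e-08


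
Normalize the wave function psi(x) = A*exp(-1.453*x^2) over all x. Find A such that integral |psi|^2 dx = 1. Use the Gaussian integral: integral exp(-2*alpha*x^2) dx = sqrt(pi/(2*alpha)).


integral |psi|^2 dx = A^2 * sqrt(pi/(2*alpha)) = 1
A^2 = sqrt(2*alpha/pi)
= sqrt(2 * 1.453 / pi)
= 0.961774
A = sqrt(0.961774)
= 0.9807

0.9807


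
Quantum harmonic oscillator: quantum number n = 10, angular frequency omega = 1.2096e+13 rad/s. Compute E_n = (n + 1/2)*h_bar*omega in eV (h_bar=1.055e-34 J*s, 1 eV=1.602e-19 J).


E = (n + 1/2) * h_bar * omega
= (10 + 0.5) * 1.055e-34 * 1.2096e+13
= 10.5 * 1.2761e-21
= 1.3399e-20 J
= 0.0836 eV

0.0836


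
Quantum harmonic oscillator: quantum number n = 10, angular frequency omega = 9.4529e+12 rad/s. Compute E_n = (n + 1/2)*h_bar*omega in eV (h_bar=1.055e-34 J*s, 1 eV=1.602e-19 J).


E = (n + 1/2) * h_bar * omega
= (10 + 0.5) * 1.055e-34 * 9.4529e+12
= 10.5 * 9.9728e-22
= 1.0471e-20 J
= 0.0654 eV

0.0654


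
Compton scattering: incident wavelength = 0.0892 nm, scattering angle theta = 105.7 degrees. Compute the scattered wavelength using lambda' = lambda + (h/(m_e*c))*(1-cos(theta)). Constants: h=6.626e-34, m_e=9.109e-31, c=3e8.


Compton wavelength: h/(m_e*c) = 2.4247e-12 m
d_lambda = 2.4247e-12 * (1 - cos(105.7 deg))
= 2.4247e-12 * 1.2706
= 3.0808e-12 m = 0.003081 nm
lambda' = 0.0892 + 0.003081
= 0.092281 nm

0.092281


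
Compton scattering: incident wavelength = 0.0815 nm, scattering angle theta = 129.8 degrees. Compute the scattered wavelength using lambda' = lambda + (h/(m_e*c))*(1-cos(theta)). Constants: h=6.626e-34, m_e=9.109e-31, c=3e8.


Compton wavelength: h/(m_e*c) = 2.4247e-12 m
d_lambda = 2.4247e-12 * (1 - cos(129.8 deg))
= 2.4247e-12 * 1.64011
= 3.9768e-12 m = 0.003977 nm
lambda' = 0.0815 + 0.003977
= 0.085477 nm

0.085477


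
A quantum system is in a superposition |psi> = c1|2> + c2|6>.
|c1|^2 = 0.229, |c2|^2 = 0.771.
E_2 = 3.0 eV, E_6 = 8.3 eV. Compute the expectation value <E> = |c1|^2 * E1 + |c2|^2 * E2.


<E> = |c1|^2 * E1 + |c2|^2 * E2
= 0.229 * 3.0 + 0.771 * 8.3
= 0.687 + 6.3993
= 7.0863 eV

7.0863


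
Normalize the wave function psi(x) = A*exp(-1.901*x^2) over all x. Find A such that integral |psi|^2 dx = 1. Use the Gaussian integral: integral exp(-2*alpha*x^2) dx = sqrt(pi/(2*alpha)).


integral |psi|^2 dx = A^2 * sqrt(pi/(2*alpha)) = 1
A^2 = sqrt(2*alpha/pi)
= sqrt(2 * 1.901 / pi)
= 1.100097
A = sqrt(1.100097)
= 1.0489

1.0489


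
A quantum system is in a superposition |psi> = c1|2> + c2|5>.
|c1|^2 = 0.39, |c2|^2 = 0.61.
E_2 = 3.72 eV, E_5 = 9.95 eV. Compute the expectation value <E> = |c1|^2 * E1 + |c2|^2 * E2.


<E> = |c1|^2 * E1 + |c2|^2 * E2
= 0.39 * 3.72 + 0.61 * 9.95
= 1.4508 + 6.0695
= 7.5203 eV

7.5203


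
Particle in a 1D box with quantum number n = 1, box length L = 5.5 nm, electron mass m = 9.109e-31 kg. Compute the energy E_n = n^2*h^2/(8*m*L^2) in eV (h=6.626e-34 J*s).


E = n^2 * h^2 / (8 * m * L^2)
= 1^2 * (6.626e-34)^2 / (8 * 9.109e-31 * (5.5e-9)^2)
= 1 * 4.3904e-67 / (8 * 9.109e-31 * 3.0250e-17)
= 1.9917e-21 J
= 0.0124 eV

0.0124


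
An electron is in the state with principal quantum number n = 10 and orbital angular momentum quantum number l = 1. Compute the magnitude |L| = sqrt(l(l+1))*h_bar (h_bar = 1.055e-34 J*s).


L = sqrt(l*(l+1)) * h_bar
= sqrt(1 * 2) * 1.055e-34
= sqrt(2) * 1.055e-34
= 1.4142 * 1.055e-34
= 1.4920e-34 J*s

1.4920e-34


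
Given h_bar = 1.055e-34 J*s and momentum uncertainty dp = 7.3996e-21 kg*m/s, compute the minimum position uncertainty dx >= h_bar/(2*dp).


dx = h_bar / (2 * dp)
= 1.055e-34 / (2 * 7.3996e-21)
= 1.055e-34 / 1.4799e-20
= 7.1288e-15 m

7.1288e-15


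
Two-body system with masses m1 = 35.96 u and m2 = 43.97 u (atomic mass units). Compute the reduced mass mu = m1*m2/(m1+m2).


mu = m1 * m2 / (m1 + m2)
= 35.96 * 43.97 / (35.96 + 43.97)
= 1581.1612 / 79.93
= 19.7818 u

19.7818


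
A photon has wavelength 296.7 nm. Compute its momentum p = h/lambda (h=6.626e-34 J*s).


p = h / lambda
= 6.626e-34 / (296.7e-9)
= 6.626e-34 / 2.9670e-07
= 2.2332e-27 kg*m/s

2.2332e-27


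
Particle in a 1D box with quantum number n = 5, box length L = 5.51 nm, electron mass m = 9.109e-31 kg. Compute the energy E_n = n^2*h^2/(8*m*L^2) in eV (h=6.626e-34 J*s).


E = n^2 * h^2 / (8 * m * L^2)
= 5^2 * (6.626e-34)^2 / (8 * 9.109e-31 * (5.51e-9)^2)
= 25 * 4.3904e-67 / (8 * 9.109e-31 * 3.0360e-17)
= 4.9611e-20 J
= 0.3097 eV

0.3097


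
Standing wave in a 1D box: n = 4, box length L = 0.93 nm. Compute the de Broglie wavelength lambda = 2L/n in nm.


lambda = 2L / n
= 2 * 0.93 / 4
= 1.86 / 4
= 0.465 nm

0.465


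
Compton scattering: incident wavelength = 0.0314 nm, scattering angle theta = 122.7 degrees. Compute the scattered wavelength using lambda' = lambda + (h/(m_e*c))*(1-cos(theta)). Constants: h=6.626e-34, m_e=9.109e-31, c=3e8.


Compton wavelength: h/(m_e*c) = 2.4247e-12 m
d_lambda = 2.4247e-12 * (1 - cos(122.7 deg))
= 2.4247e-12 * 1.54024
= 3.7346e-12 m = 0.003735 nm
lambda' = 0.0314 + 0.003735
= 0.035135 nm

0.035135


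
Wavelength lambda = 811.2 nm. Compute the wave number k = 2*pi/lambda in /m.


k = 2 * pi / lambda
= 6.2832 / (811.2e-9)
= 6.2832 / 8.1120e-07
= 7.7455e+06 /m

7.7455e+06


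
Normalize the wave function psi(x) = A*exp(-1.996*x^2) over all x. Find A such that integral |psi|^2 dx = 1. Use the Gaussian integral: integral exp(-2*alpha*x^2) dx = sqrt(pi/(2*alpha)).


integral |psi|^2 dx = A^2 * sqrt(pi/(2*alpha)) = 1
A^2 = sqrt(2*alpha/pi)
= sqrt(2 * 1.996 / pi)
= 1.12725
A = sqrt(1.12725)
= 1.0617

1.0617


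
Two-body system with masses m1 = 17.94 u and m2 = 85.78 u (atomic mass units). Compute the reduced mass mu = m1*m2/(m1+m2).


mu = m1 * m2 / (m1 + m2)
= 17.94 * 85.78 / (17.94 + 85.78)
= 1538.8932 / 103.72
= 14.837 u

14.837


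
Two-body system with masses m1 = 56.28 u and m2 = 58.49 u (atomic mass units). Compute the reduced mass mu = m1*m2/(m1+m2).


mu = m1 * m2 / (m1 + m2)
= 56.28 * 58.49 / (56.28 + 58.49)
= 3291.8172 / 114.77
= 28.6819 u

28.6819


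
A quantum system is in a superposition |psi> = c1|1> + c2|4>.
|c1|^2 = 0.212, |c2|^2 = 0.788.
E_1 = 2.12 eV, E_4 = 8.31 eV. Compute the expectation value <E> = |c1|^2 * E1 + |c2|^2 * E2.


<E> = |c1|^2 * E1 + |c2|^2 * E2
= 0.212 * 2.12 + 0.788 * 8.31
= 0.4494 + 6.5483
= 6.9977 eV

6.9977


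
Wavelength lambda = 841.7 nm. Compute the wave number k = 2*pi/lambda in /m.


k = 2 * pi / lambda
= 6.2832 / (841.7e-9)
= 6.2832 / 8.4170e-07
= 7.4649e+06 /m

7.4649e+06


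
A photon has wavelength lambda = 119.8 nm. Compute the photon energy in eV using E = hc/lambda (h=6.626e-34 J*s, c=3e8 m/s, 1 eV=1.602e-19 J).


E = hc / lambda
= (6.626e-34)(3e8) / (119.8e-9)
= 1.9878e-25 / 1.1980e-07
= 1.6593e-18 J
Converting to eV: 1.6593e-18 / 1.602e-19
= 10.3575 eV

10.3575


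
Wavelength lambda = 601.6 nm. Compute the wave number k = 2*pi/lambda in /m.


k = 2 * pi / lambda
= 6.2832 / (601.6e-9)
= 6.2832 / 6.0160e-07
= 1.0444e+07 /m

1.0444e+07


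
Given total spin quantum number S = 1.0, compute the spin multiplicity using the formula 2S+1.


Spin multiplicity = 2S + 1
= 2 * 1.0 + 1
= 2.0 + 1
= 3

3


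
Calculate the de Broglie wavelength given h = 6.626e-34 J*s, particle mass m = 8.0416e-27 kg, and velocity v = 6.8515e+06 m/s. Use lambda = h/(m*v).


lambda = h / (m * v)
= 6.626e-34 / (8.0416e-27 * 6.8515e+06)
= 6.626e-34 / 5.5097e-20
= 1.2026e-14 m

1.2026e-14


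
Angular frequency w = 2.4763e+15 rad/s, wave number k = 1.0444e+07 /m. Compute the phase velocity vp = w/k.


vp = w / k
= 2.4763e+15 / 1.0444e+07
= 2.3710e+08 m/s

2.3710e+08


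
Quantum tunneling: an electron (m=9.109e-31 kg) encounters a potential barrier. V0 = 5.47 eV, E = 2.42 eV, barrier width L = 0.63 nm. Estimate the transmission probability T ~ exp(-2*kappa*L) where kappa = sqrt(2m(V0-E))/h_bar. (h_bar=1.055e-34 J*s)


V0 - E = 3.05 eV = 4.8861e-19 J
kappa = sqrt(2 * m * (V0-E)) / h_bar
= sqrt(2 * 9.109e-31 * 4.8861e-19) / 1.055e-34
= 8.9429e+09 /m
2*kappa*L = 2 * 8.9429e+09 * 0.63e-9
= 11.2681
T = exp(-11.2681) = 1.277434e-05

1.277434e-05


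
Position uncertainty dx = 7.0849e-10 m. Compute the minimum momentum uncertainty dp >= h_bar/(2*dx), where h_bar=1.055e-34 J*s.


dp = h_bar / (2 * dx)
= 1.055e-34 / (2 * 7.0849e-10)
= 1.055e-34 / 1.4170e-09
= 7.4454e-26 kg*m/s

7.4454e-26


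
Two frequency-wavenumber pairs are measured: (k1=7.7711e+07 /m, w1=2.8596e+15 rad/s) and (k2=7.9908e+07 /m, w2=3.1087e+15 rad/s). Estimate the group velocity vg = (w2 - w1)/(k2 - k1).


vg = (w2 - w1) / (k2 - k1)
= (3.1087e+15 - 2.8596e+15) / (7.9908e+07 - 7.7711e+07)
= 2.4910e+14 / 2.1970e+06
= 1.1338e+08 m/s

1.1338e+08
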